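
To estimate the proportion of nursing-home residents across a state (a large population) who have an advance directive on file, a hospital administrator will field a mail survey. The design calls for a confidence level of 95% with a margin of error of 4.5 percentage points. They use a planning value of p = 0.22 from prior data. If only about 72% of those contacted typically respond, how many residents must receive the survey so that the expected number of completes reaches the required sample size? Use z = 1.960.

Completed interviews needed: n₀ = 1.960² × 0.1716 / 0.045² ≈ 325.54 → 326.
At a 72% response rate, contacts needed = 326 / 0.72 ≈ 452.78 → 453.

453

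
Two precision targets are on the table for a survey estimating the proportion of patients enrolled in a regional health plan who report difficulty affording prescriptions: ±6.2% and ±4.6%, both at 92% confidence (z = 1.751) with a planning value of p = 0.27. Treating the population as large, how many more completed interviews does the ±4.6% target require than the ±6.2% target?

128

At ±6.2%: n = 1.751² × 0.1971 / 0.062² ≈ 157.21 → 158.
At ±4.6%: n = 1.751² × 0.1971 / 0.046² ≈ 285.59 → 286.
Additional respondents: 286 − 158 = 128.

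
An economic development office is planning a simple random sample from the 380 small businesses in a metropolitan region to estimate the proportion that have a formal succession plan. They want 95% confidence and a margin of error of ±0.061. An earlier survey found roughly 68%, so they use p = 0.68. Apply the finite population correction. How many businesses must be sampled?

142

For 95% confidence, z = 1.960.
Unadjusted: n₀ = 1.960² × 0.68 × 0.32 / 0.061² ≈ 224.65, so n₀ = 225.
Finite population correction with N = 380: n = n₀ / (1 + (n₀−1)/N) = 225 / (1 + 224/380) = 225 / 1.5895 ≈ 141.56.
Rounding up, n = 142.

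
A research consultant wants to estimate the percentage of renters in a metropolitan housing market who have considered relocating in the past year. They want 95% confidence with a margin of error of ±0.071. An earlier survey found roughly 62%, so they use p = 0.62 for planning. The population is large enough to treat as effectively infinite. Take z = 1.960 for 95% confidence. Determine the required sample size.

With p = 0.62, p(1−p) = 0.2356.
n = z²·p(1−p)/E² = 1.960² × 0.2356 / 0.071² = 3.8416 × 0.2356 / 0.005041 ≈ 179.54.
Rounding up gives n = 180.

180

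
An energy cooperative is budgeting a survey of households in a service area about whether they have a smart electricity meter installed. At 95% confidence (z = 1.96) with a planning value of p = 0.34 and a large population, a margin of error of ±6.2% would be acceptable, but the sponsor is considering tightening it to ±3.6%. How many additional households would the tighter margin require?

At ±6.2%: n = 1.96² × 0.2244 / 0.062² ≈ 224.26 → 225.
At ±3.6%: n = 1.96² × 0.2244 / 0.036² ≈ 665.17 → 666.
Additional respondents: 666 − 225 = 441.

441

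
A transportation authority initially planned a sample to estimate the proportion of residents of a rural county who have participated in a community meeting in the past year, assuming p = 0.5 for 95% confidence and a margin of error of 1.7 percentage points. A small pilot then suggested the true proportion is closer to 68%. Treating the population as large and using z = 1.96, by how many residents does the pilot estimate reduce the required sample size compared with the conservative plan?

431

Conservative (p = 0.5): n = 1.96² × 0.25 / 0.017² ≈ 3323.18 → 3324.
Using p = 0.68: p(1−p) = 0.2176, so n = 1.96² × 0.2176 / 0.017² ≈ 2892.50 → 2893.
Reduction: 3324 − 2893 = 431.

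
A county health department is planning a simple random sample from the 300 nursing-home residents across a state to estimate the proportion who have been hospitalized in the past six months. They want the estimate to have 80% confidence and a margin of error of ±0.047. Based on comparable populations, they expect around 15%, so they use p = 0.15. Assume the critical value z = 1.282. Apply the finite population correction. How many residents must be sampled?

Unadjusted: n₀ = 1.282² × 0.15 × 0.85 / 0.047² ≈ 94.86, so n₀ = 95.
Finite population correction with N = 300: n = n₀ / (1 + (n₀−1)/N) = 95 / (1 + 94/300) = 95 / 1.3133 ≈ 72.34.
Rounding up, n = 73.

73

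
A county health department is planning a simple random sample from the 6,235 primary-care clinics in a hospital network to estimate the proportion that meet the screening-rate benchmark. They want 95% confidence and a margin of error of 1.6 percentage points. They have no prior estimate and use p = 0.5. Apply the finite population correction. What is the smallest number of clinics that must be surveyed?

For 95% confidence, z = 1.960.
Unadjusted: n₀ = 1.960² × 0.50 × 0.50 / 0.016² ≈ 3751.56, so n₀ = 3752.
Finite population correction with N = 6,235: n = n₀ / (1 + (n₀−1)/N) = 3752 / (1 + 3751/6235) = 3752 / 1.6016 ≈ 2342.65.
Rounding up, n = 2343.

2343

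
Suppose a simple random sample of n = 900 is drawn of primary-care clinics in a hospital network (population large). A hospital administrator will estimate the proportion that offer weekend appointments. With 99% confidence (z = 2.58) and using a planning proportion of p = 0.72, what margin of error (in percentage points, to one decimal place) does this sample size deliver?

3.9

SE(p̂) = √[p(1−p)/n] = √[0.2016/900] = 0.01497.
E = z × SE = 2.58 × 0.01497 = 0.03861, or 3.9 percentage points.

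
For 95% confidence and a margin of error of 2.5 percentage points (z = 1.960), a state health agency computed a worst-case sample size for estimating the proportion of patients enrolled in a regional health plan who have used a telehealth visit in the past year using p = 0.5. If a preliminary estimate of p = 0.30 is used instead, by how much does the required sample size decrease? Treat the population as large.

246

Conservative (p = 0.5): n = 1.960² × 0.25 / 0.025² ≈ 1536.64 → 1537.
Using p = 0.30: p(1−p) = 0.2100, so n = 1.960² × 0.2100 / 0.025² ≈ 1290.78 → 1291.
Reduction: 1537 − 1291 = 246.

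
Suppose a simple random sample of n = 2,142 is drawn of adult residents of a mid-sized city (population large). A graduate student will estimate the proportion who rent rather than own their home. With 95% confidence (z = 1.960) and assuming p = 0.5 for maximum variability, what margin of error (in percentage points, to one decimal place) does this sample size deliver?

SE(p̂) = √[p(1−p)/n] = √[0.2500/2142] = 0.01080.
E = z × SE = 1.960 × 0.01080 = 0.02117, or 2.1 percentage points.

2.1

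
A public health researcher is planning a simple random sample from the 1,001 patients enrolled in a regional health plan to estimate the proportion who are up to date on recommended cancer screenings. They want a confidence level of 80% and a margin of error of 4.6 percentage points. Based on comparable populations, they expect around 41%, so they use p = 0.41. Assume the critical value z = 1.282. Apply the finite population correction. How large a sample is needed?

159

Unadjusted: n₀ = 1.282² × 0.41 × 0.59 / 0.046² ≈ 187.89, so n₀ = 188.
Finite population correction with N = 1,001: n = n₀ / (1 + (n₀−1)/N) = 188 / (1 + 187/1001) = 188 / 1.1868 ≈ 158.41.
Rounding up, n = 159.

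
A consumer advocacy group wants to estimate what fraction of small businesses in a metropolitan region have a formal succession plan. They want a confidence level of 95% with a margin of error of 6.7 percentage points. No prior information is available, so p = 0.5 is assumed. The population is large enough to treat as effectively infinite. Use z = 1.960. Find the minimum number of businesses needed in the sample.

With p = 0.5, p(1−p) = 0.25.
n = z²·p(1−p)/E² = 1.960² × 0.2500 / 0.067² = 3.8416 × 0.2500 / 0.004489 ≈ 213.95.
Rounding up gives n = 214.

214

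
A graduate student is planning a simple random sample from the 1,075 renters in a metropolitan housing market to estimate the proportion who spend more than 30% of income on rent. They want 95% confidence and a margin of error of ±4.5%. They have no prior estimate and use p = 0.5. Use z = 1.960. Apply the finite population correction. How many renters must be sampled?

330

Unadjusted: n₀ = 1.960² × 0.50 × 0.50 / 0.045² ≈ 474.27, so n₀ = 475.
Finite population correction with N = 1,075: n = n₀ / (1 + (n₀−1)/N) = 475 / (1 + 474/1075) = 475 / 1.4409 ≈ 329.65.
Rounding up, n = 330.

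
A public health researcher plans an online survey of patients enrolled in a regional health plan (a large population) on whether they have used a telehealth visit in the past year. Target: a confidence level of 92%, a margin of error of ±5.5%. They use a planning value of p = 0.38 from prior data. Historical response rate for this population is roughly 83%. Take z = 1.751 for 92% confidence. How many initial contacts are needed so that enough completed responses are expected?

288

Completed interviews needed: n₀ = 1.751² × 0.2356 / 0.055² ≈ 238.79 → 239.
At an 83% response rate, contacts needed = 239 / 0.83 ≈ 287.95 → 288.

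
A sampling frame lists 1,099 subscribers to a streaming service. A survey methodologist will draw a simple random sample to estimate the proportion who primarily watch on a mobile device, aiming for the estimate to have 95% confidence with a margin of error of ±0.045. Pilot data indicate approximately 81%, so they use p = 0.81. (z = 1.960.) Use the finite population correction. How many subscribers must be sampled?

Unadjusted: n₀ = 1.960² × 0.81 × 0.19 / 0.045² ≈ 291.96, so n₀ = 292.
Finite population correction with N = 1,099: n = n₀ / (1 + (n₀−1)/N) = 292 / (1 + 291/1099) = 292 / 1.2648 ≈ 230.87.
Rounding up, n = 231.

231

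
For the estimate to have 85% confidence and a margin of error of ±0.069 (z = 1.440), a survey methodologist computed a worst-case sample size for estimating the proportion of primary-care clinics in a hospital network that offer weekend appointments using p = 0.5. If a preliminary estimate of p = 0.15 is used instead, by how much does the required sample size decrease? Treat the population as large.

53

Conservative (p = 0.5): n = 1.440² × 0.25 / 0.069² ≈ 108.88 → 109.
Using p = 0.15: p(1−p) = 0.1275, so n = 1.440² × 0.1275 / 0.069² ≈ 55.53 → 56.
Reduction: 109 − 56 = 53.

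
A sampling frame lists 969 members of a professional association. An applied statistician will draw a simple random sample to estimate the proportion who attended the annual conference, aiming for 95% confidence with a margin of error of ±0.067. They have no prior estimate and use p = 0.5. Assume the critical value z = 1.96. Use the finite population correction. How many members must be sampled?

Unadjusted: n₀ = 1.96² × 0.50 × 0.50 / 0.067² ≈ 213.95, so n₀ = 214.
Finite population correction with N = 969: n = n₀ / (1 + (n₀−1)/N) = 214 / (1 + 213/969) = 214 / 1.2198 ≈ 175.44.
Rounding up, n = 176.

176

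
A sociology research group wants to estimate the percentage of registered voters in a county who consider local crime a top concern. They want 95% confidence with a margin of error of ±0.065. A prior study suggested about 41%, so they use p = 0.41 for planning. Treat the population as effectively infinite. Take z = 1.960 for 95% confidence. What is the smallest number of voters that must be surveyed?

With p = 0.41, p(1−p) = 0.2419.
n = z²·p(1−p)/E² = 1.960² × 0.2419 / 0.065² = 3.8416 × 0.2419 / 0.004225 ≈ 219.95.
Rounding up gives n = 220.

220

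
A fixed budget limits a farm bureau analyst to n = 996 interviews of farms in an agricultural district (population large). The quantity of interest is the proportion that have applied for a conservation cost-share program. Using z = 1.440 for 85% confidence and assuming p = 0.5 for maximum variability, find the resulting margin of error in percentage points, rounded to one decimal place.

2.3

SE(p̂) = √[p(1−p)/n] = √[0.2500/996] = 0.01584.
E = z × SE = 1.440 × 0.01584 = 0.02281, or 2.3 percentage points.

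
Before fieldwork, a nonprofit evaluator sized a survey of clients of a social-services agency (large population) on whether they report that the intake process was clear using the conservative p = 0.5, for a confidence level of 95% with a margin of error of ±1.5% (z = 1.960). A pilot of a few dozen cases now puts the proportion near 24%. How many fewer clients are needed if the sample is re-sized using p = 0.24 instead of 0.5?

Conservative (p = 0.5): n = 1.960² × 0.25 / 0.015² ≈ 4268.44 → 4269.
Using p = 0.24: p(1−p) = 0.1824, so n = 1.960² × 0.1824 / 0.015² ≈ 3114.26 → 3115.
Reduction: 4269 − 3115 = 1154.

1154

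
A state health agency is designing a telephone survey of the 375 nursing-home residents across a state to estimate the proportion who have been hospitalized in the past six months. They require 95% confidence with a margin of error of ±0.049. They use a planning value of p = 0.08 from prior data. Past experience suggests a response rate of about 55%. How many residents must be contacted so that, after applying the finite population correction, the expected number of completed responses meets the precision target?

For 95% confidence, z = 1.96.
Completed interviews needed (unadjusted): n₀ = 1.96² × 0.0736 / 0.049² ≈ 117.76 → 118.
FPC for N = 375: n = 118 / (1 + 117/375) = 118 / 1.3120 ≈ 89.94 → 90.
At a 55% response rate, contacts needed = 90 / 0.55 ≈ 163.64 → 164.

164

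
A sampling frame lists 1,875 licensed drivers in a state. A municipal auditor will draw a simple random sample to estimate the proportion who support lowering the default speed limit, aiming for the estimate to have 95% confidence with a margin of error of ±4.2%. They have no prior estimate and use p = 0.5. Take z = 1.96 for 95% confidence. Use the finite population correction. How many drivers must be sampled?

423

Unadjusted: n₀ = 1.96² × 0.50 × 0.50 / 0.042² ≈ 544.44, so n₀ = 545.
Finite population correction with N = 1,875: n = n₀ / (1 + (n₀−1)/N) = 545 / (1 + 544/1875) = 545 / 1.2901 ≈ 422.44.
Rounding up, n = 423.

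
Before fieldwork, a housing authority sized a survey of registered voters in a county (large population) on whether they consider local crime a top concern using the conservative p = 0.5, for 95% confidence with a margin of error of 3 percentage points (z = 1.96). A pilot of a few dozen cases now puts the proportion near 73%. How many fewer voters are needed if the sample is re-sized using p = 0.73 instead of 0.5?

226

Conservative (p = 0.5): n = 1.96² × 0.25 / 0.030² ≈ 1067.11 → 1068.
Using p = 0.73: p(1−p) = 0.1971, so n = 1.96² × 0.1971 / 0.030² ≈ 841.31 → 842.
Reduction: 1068 − 842 = 226.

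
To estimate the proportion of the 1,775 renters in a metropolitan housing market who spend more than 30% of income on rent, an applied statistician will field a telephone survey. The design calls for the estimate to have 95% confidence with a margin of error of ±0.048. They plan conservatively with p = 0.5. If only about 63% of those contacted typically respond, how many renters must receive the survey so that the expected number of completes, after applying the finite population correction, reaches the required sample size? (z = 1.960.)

Completed interviews needed (unadjusted): n₀ = 1.960² × 0.2500 / 0.048² ≈ 416.84 → 417.
FPC for N = 1,775: n = 417 / (1 + 416/1775) = 417 / 1.2344 ≈ 337.83 → 338.
At a 63% response rate, contacts needed = 338 / 0.63 ≈ 536.51 → 537.

537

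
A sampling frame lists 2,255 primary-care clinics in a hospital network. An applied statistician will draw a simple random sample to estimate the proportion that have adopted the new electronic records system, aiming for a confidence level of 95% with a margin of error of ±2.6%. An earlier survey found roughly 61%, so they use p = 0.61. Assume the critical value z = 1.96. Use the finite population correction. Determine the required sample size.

Unadjusted: n₀ = 1.96² × 0.61 × 0.39 / 0.026² ≈ 1351.95, so n₀ = 1352.
Finite population correction with N = 2,255: n = n₀ / (1 + (n₀−1)/N) = 1352 / (1 + 1351/2255) = 1352 / 1.5991 ≈ 845.47.
Rounding up, n = 846.

846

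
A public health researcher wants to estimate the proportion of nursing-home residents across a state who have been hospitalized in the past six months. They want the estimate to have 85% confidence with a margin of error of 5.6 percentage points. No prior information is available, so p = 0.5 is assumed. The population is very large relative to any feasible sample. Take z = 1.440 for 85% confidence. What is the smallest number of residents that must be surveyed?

With p = 0.5, p(1−p) = 0.25.
n = z²·p(1−p)/E² = 1.440² × 0.2500 / 0.056² = 2.0736 × 0.2500 / 0.003136 ≈ 165.31.
Rounding up gives n = 166.

166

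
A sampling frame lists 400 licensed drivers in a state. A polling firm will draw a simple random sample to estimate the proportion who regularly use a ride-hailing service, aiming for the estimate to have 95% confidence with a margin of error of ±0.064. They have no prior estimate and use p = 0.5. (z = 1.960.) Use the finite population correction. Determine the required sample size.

149

Unadjusted: n₀ = 1.960² × 0.50 × 0.50 / 0.064² ≈ 234.47, so n₀ = 235.
Finite population correction with N = 400: n = n₀ / (1 + (n₀−1)/N) = 235 / (1 + 234/400) = 235 / 1.5850 ≈ 148.26.
Rounding up, n = 149.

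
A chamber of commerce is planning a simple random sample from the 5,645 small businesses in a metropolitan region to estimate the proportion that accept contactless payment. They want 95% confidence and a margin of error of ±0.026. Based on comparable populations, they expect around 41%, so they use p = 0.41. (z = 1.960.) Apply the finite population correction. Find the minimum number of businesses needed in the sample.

Unadjusted: n₀ = 1.960² × 0.41 × 0.59 / 0.026² ≈ 1374.68, so n₀ = 1375.
Finite population correction with N = 5,645: n = n₀ / (1 + (n₀−1)/N) = 1375 / (1 + 1374/5645) = 1375 / 1.2434 ≈ 1105.84.
Rounding up, n = 1106.

1106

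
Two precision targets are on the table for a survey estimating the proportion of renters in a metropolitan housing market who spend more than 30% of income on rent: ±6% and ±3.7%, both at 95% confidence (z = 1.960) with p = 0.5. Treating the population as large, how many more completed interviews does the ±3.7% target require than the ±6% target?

435

At ±6%: n = 1.960² × 0.2500 / 0.060² ≈ 266.78 → 267.
At ±3.7%: n = 1.960² × 0.2500 / 0.037² ≈ 701.53 → 702.
Additional respondents: 702 − 267 = 435.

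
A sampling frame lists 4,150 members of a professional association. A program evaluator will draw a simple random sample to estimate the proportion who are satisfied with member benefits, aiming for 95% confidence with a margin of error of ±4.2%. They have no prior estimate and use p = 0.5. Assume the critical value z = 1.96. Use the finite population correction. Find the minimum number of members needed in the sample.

482

Unadjusted: n₀ = 1.96² × 0.50 × 0.50 / 0.042² ≈ 544.44, so n₀ = 545.
Finite population correction with N = 4,150: n = n₀ / (1 + (n₀−1)/N) = 545 / (1 + 544/4150) = 545 / 1.1311 ≈ 481.84.
Rounding up, n = 482.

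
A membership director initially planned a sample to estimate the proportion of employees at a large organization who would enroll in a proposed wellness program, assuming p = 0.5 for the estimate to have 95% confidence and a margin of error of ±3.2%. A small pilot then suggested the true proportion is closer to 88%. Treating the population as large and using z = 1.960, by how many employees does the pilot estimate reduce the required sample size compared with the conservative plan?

541

Conservative (p = 0.5): n = 1.960² × 0.25 / 0.032² ≈ 937.89 → 938.
Using p = 0.88: p(1−p) = 0.1056, so n = 1.960² × 0.1056 / 0.032² ≈ 396.16 → 397.
Reduction: 938 − 397 = 541.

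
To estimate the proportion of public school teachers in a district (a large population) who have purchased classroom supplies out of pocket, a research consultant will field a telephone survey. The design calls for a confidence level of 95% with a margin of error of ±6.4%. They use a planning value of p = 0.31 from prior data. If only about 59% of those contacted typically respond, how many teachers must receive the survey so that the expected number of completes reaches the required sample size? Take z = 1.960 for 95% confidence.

Completed interviews needed: n₀ = 1.960² × 0.2139 / 0.064² ≈ 200.61 → 201.
At a 59% response rate, contacts needed = 201 / 0.59 ≈ 340.68 → 341.

341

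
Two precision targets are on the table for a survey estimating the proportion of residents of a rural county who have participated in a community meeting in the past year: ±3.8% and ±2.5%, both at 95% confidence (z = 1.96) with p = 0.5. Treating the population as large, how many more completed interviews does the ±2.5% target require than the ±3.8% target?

At ±3.8%: n = 1.96² × 0.2500 / 0.038² ≈ 665.10 → 666.
At ±2.5%: n = 1.96² × 0.2500 / 0.025² ≈ 1536.64 → 1537.
Additional respondents: 1537 − 666 = 871.

871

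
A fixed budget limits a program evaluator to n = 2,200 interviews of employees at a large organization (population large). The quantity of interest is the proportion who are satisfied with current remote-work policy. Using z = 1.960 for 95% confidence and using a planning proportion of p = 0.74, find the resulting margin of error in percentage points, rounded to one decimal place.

1.8

SE(p̂) = √[p(1−p)/n] = √[0.1924/2200] = 0.00935.
E = z × SE = 1.960 × 0.00935 = 0.01833, or 1.8 percentage points.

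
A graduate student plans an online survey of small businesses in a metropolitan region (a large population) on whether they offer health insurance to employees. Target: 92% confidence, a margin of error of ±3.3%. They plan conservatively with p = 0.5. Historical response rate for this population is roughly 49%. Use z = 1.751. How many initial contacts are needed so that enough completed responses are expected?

Completed interviews needed: n₀ = 1.751² × 0.2500 / 0.033² ≈ 703.86 → 704.
At a 49% response rate, contacts needed = 704 / 0.49 ≈ 1436.73 → 1437.

1437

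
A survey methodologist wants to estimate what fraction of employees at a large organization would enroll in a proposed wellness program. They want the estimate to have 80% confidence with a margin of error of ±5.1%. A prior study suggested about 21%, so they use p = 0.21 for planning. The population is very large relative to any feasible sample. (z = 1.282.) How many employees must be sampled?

105

With p = 0.21, p(1−p) = 0.1659.
n = z²·p(1−p)/E² = 1.282² × 0.1659 / 0.051² = 1.6435 × 0.1659 / 0.002601 ≈ 104.83.
Rounding up gives n = 105.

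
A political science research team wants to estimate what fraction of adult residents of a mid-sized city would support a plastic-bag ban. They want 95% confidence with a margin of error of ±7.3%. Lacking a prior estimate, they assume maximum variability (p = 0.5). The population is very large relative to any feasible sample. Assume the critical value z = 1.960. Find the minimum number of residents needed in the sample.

181

With p = 0.5, p(1−p) = 0.25.
n = z²·p(1−p)/E² = 1.960² × 0.2500 / 0.073² = 3.8416 × 0.2500 / 0.005329 ≈ 180.22.
Rounding up gives n = 181.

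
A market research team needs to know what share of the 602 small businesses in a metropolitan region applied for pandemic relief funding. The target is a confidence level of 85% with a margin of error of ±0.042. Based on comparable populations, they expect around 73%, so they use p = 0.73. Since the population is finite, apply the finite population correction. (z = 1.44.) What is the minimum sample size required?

168

Unadjusted: n₀ = 1.44² × 0.73 × 0.27 / 0.042² ≈ 231.69, so n₀ = 232.
Finite population correction with N = 602: n = n₀ / (1 + (n₀−1)/N) = 232 / (1 + 231/602) = 232 / 1.3837 ≈ 167.66.
Rounding up, n = 168.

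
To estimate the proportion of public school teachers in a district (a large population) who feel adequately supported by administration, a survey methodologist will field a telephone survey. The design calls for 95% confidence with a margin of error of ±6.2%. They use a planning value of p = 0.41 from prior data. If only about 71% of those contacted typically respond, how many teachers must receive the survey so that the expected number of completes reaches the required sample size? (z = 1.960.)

341

Completed interviews needed: n₀ = 1.960² × 0.2419 / 0.062² ≈ 241.75 → 242.
At a 71% response rate, contacts needed = 242 / 0.71 ≈ 340.85 → 341.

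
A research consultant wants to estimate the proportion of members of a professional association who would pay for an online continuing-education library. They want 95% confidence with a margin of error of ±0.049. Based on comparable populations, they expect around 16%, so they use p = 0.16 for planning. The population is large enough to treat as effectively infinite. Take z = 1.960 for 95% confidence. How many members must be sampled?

With p = 0.16, p(1−p) = 0.1344.
n = z²·p(1−p)/E² = 1.960² × 0.1344 / 0.049² = 3.8416 × 0.1344 / 0.002401 ≈ 215.04.
Rounding up gives n = 216.

216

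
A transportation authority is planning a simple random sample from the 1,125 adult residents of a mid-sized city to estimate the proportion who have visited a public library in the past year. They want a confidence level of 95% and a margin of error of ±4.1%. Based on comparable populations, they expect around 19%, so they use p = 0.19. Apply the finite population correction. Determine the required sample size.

For 95% confidence, z = 1.960.
Unadjusted: n₀ = 1.960² × 0.19 × 0.81 / 0.041² ≈ 351.71, so n₀ = 352.
Finite population correction with N = 1,125: n = n₀ / (1 + (n₀−1)/N) = 352 / (1 + 351/1125) = 352 / 1.3120 ≈ 268.29.
Rounding up, n = 269.

269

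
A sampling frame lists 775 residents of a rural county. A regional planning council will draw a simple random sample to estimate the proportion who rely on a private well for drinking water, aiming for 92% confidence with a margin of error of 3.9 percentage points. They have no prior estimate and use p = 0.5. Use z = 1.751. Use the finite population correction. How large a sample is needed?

Unadjusted: n₀ = 1.751² × 0.50 × 0.50 / 0.039² ≈ 503.94, so n₀ = 504.
Finite population correction with N = 775: n = n₀ / (1 + (n₀−1)/N) = 504 / (1 + 503/775) = 504 / 1.6490 ≈ 305.63.
Rounding up, n = 306.

306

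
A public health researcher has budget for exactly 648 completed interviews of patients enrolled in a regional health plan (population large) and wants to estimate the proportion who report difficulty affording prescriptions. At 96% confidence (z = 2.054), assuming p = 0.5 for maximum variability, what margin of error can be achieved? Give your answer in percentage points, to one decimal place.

SE(p̂) = √[p(1−p)/n] = √[0.2500/648] = 0.01964.
E = z × SE = 2.054 × 0.01964 = 0.04034, or 4.0 percentage points.

4.0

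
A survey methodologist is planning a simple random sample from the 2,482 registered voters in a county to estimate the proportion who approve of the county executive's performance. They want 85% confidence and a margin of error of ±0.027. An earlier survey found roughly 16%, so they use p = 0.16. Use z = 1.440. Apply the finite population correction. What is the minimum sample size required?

Unadjusted: n₀ = 1.440² × 0.16 × 0.84 / 0.027² ≈ 382.29, so n₀ = 383.
Finite population correction with N = 2,482: n = n₀ / (1 + (n₀−1)/N) = 383 / (1 + 382/2482) = 383 / 1.1539 ≈ 331.92.
Rounding up, n = 332.

332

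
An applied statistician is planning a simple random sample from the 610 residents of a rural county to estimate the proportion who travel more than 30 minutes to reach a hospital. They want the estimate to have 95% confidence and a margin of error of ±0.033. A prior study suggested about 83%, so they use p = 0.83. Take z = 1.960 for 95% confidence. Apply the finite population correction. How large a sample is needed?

Unadjusted: n₀ = 1.960² × 0.83 × 0.17 / 0.033² ≈ 497.75, so n₀ = 498.
Finite population correction with N = 610: n = n₀ / (1 + (n₀−1)/N) = 498 / (1 + 497/610) = 498 / 1.8148 ≈ 274.42.
Rounding up, n = 275.

275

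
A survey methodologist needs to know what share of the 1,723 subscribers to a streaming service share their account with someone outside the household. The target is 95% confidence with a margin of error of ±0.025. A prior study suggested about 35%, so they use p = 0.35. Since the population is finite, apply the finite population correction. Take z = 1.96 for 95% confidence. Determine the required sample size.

773

Unadjusted: n₀ = 1.96² × 0.35 × 0.65 / 0.025² ≈ 1398.34, so n₀ = 1399.
Finite population correction with N = 1,723: n = n₀ / (1 + (n₀−1)/N) = 1399 / (1 + 1398/1723) = 1399 / 1.8114 ≈ 772.34.
Rounding up, n = 773.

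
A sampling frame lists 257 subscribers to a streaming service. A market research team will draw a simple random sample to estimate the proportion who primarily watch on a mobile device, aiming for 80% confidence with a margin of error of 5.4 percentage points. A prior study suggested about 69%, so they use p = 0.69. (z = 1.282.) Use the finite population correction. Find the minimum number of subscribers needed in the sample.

Unadjusted: n₀ = 1.282² × 0.69 × 0.31 / 0.054² ≈ 120.56, so n₀ = 121.
Finite population correction with N = 257: n = n₀ / (1 + (n₀−1)/N) = 121 / (1 + 120/257) = 121 / 1.4669 ≈ 82.49.
Rounding up, n = 83.

83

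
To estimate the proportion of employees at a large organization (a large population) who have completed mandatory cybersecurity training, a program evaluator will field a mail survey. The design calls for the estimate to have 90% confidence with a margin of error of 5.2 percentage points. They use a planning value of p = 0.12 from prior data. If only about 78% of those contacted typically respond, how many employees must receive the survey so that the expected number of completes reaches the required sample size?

For 90% confidence, z = 1.645.
Completed interviews needed: n₀ = 1.645² × 0.1056 / 0.052² ≈ 105.68 → 106.
At a 78% response rate, contacts needed = 106 / 0.78 ≈ 135.90 → 136.

136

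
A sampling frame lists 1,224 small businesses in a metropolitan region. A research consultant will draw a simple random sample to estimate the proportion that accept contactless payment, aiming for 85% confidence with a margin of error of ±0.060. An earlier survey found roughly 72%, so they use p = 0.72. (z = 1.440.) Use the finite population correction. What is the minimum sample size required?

107

Unadjusted: n₀ = 1.440² × 0.72 × 0.28 / 0.060² ≈ 116.12, so n₀ = 117.
Finite population correction with N = 1,224: n = n₀ / (1 + (n₀−1)/N) = 117 / (1 + 116/1224) = 117 / 1.0948 ≈ 106.87.
Rounding up, n = 107.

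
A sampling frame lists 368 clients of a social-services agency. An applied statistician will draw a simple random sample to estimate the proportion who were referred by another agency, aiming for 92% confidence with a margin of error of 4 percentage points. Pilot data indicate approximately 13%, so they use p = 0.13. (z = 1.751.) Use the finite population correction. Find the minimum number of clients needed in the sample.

Unadjusted: n₀ = 1.751² × 0.13 × 0.87 / 0.040² ≈ 216.73, so n₀ = 217.
Finite population correction with N = 368: n = n₀ / (1 + (n₀−1)/N) = 217 / (1 + 216/368) = 217 / 1.5870 ≈ 136.74.
Rounding up, n = 137.

137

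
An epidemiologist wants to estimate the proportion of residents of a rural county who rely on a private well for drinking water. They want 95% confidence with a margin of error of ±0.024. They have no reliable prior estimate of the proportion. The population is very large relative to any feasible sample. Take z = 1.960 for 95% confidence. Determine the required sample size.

With no prior estimate, use p = 0.5, giving p(1−p) = 0.25.
n = z²·p(1−p)/E² = 1.960² × 0.2500 / 0.024² = 3.8416 × 0.2500 / 0.000576 ≈ 1667.36.
Rounding up gives n = 1668.

1668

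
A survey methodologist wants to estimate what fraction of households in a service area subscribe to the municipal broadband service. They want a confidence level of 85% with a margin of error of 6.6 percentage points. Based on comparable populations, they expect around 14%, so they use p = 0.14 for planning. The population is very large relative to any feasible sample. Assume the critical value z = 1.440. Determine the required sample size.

With p = 0.14, p(1−p) = 0.1204.
n = z²·p(1−p)/E² = 1.440² × 0.1204 / 0.066² = 2.0736 × 0.1204 / 0.004356 ≈ 57.31.
Rounding up gives n = 58.

58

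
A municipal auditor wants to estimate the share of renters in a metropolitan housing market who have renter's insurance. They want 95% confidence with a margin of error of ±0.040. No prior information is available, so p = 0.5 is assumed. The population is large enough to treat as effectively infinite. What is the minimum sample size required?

For 95% confidence, z = 1.960.
With p = 0.5, p(1−p) = 0.25.
n = z²·p(1−p)/E² = 1.960² × 0.2500 / 0.040² = 3.8416 × 0.2500 / 0.001600 ≈ 600.25.
Rounding up gives n = 601.

601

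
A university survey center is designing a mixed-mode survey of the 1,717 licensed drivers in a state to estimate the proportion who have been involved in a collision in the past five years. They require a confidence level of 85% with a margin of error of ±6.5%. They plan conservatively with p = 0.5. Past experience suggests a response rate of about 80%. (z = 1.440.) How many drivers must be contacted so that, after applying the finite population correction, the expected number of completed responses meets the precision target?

144

Completed interviews needed (unadjusted): n₀ = 1.440² × 0.2500 / 0.065² ≈ 122.70 → 123.
FPC for N = 1,717: n = 123 / (1 + 122/1717) = 123 / 1.0711 ≈ 114.84 → 115.
At an 80% response rate, contacts needed = 115 / 0.80 ≈ 143.75 → 144.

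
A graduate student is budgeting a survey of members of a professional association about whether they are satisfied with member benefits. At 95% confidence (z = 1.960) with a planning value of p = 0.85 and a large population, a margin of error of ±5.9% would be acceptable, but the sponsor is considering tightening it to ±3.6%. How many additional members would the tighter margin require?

At ±5.9%: n = 1.960² × 0.1275 / 0.059² ≈ 140.71 → 141.
At ±3.6%: n = 1.960² × 0.1275 / 0.036² ≈ 377.94 → 378.
Additional respondents: 378 − 141 = 237.

237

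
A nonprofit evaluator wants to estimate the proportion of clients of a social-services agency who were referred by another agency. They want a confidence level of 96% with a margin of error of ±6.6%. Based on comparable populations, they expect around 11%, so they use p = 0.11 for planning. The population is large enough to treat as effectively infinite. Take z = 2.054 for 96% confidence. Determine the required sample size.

95

With p = 0.11, p(1−p) = 0.0979.
n = z²·p(1−p)/E² = 2.054² × 0.0979 / 0.066² = 4.2189 × 0.0979 / 0.004356 ≈ 94.82.
Rounding up gives n = 95.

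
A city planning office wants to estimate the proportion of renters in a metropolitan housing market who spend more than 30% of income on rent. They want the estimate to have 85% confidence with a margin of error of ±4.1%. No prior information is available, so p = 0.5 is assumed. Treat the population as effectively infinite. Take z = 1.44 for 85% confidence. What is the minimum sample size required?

With p = 0.5, p(1−p) = 0.25.
n = z²·p(1−p)/E² = 1.44² × 0.2500 / 0.041² = 2.0736 × 0.2500 / 0.001681 ≈ 308.39.
Rounding up gives n = 309.

309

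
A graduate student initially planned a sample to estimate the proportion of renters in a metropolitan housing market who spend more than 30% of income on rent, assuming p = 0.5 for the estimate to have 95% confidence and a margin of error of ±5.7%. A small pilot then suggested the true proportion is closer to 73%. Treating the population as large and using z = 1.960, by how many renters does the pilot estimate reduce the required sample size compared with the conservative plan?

Conservative (p = 0.5): n = 1.960² × 0.25 / 0.057² ≈ 295.60 → 296.
Using p = 0.73: p(1−p) = 0.1971, so n = 1.960² × 0.1971 / 0.057² ≈ 233.05 → 234.
Reduction: 296 − 234 = 62.

62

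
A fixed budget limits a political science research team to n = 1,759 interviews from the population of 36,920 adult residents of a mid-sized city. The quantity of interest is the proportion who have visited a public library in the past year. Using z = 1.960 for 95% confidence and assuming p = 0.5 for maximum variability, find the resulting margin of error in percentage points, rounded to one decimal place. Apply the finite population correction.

Finite-population factor: (N−n)/(N−1) = (36920−1759)/(36920−1) = 0.9524.
SE(p̂) = √[p(1−p)/n · (N−n)/(N−1)] = √[0.2500/1759 × 0.9524] = 0.01163.
E = z × SE = 1.960 × 0.01163 = 0.02280 ≈ 2.3 percentage points.

2.3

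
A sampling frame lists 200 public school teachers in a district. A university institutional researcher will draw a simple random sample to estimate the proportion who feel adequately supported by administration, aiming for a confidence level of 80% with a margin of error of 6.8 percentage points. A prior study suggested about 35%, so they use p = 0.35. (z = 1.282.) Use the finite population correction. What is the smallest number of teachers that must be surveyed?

58

Unadjusted: n₀ = 1.282² × 0.35 × 0.65 / 0.068² ≈ 80.86, so n₀ = 81.
Finite population correction with N = 200: n = n₀ / (1 + (n₀−1)/N) = 81 / (1 + 80/200) = 81 / 1.4000 ≈ 57.86.
Rounding up, n = 58.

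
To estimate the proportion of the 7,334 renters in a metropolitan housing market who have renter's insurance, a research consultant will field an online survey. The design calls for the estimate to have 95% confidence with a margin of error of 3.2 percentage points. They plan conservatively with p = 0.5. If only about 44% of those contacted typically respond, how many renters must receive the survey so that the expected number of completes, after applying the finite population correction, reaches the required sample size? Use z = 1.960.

1891

Completed interviews needed (unadjusted): n₀ = 1.960² × 0.2500 / 0.032² ≈ 937.89 → 938.
FPC for N = 7,334: n = 938 / (1 + 937/7334) = 938 / 1.1278 ≈ 831.74 → 832.
At a 44% response rate, contacts needed = 832 / 0.44 ≈ 1890.91 → 1891.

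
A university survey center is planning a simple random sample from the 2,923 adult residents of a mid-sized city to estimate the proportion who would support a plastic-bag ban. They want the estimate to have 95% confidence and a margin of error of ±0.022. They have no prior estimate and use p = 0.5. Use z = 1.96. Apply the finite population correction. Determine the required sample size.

1183

Unadjusted: n₀ = 1.96² × 0.50 × 0.50 / 0.022² ≈ 1984.30, so n₀ = 1985.
Finite population correction with N = 2,923: n = n₀ / (1 + (n₀−1)/N) = 1985 / (1 + 1984/2923) = 1985 / 1.6788 ≈ 1182.42.
Rounding up, n = 1183.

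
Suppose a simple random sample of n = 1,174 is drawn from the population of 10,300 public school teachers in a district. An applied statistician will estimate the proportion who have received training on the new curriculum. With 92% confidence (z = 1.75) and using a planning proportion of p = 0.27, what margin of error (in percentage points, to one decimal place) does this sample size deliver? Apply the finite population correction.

Finite-population factor: (N−n)/(N−1) = (10300−1174)/(10300−1) = 0.8861.
SE(p̂) = √[p(1−p)/n · (N−n)/(N−1)] = √[0.1971/1174 × 0.8861] = 0.01220.
E = z × SE = 1.75 × 0.01220 = 0.02134 ≈ 2.1 percentage points.

2.1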